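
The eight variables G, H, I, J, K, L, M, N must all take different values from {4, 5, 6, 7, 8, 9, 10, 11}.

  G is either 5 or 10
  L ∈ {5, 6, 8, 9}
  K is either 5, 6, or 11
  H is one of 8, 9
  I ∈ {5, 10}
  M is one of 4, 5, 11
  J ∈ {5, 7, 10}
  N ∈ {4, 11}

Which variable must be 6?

K

The 8 variables draw from only 8 values {4, 5, 6, 7, 8, 9, 10, 11}, so each is used; only J can be 7, hence J = 7.
G and I share exactly the 2 values {5, 10}; by pigeonhole those values go to them, so strike 5, 10 from K, L, M.
M and N share exactly the 2 values {4, 11}; by pigeonhole those values go to them, so strike 4, 11 from K.
So 6 goes to K.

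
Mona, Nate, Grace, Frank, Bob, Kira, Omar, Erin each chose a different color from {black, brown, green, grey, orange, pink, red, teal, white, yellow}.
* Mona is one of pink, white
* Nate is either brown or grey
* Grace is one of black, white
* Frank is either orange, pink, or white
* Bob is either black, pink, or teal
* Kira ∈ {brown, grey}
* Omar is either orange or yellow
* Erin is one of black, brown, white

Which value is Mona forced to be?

pink

Among the 8 variables, teal fits only Bob (and all 8 values in {black, brown, grey, orange, pink, teal, white, yellow} must be used), so Bob = teal.
The 7 still-open variables draw from only 7 values {black, brown, grey, orange, pink, white, yellow}, so each is used; only Omar can be yellow, hence Omar = yellow.
The 6 still-open variables together cover exactly {black, brown, grey, orange, pink, white} — 6 values for 6 variables — and orange appears only in Frank's list, so Frank = orange.
The 5 still-open variables draw from only 5 values {black, brown, grey, pink, white}, so each is used; only Mona can be pink, hence Mona = pink.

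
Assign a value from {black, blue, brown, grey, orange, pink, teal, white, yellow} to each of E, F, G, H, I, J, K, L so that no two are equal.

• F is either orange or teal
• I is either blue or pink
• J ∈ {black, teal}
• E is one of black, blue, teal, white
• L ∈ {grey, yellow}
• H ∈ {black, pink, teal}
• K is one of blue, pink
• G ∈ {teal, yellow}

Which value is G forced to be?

yellow

Among the 8 variables, grey fits only L (and all 8 values in {black, blue, grey, orange, pink, teal, white, yellow} must be used), so L = grey.
The 7 still-open variables draw from only 7 values {black, blue, orange, pink, teal, white, yellow}, so each is used; only F can be orange, hence F = orange.
The 6 still-open variables together cover exactly {black, blue, pink, teal, white, yellow} — 6 values for 6 variables — and white appears only in E's list, so E = white.
The 5 still-open variables draw from only 5 values {black, blue, pink, teal, yellow}, so each is used; only G can be yellow, hence G = yellow.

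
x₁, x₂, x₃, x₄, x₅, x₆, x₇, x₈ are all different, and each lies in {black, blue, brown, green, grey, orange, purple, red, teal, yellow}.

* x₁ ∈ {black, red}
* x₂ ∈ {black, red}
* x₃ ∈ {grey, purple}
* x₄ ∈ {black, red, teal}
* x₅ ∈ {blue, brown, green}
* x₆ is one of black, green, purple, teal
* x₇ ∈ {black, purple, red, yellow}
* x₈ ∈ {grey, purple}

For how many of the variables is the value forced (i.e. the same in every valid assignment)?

3

The 2 variables x₁ and x₂ are confined to {black, red}, which locks those values in; drop them from x₄, x₆, x₇.
x₄'s domain is down to {teal}, so x₄ = teal. Strike teal from x₆.
x₃ and x₈ between them cover only {grey, purple} — a naked pair. Remove those values from x₆, x₇.
x₆ must be green (only option left). Eliminate green elsewhere: x₅.
x₇'s domain is down to {yellow}, so x₇ = yellow.
Determined: x₄=teal, x₆=green, x₇=yellow. The other variables each still have more than one consistent value. That makes 3.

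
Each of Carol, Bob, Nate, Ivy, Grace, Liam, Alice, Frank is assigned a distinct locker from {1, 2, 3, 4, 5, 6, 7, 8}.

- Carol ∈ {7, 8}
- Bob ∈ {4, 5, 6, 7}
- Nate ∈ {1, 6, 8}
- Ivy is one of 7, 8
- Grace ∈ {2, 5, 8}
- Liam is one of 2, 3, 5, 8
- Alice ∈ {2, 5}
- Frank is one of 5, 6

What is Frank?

The 8 variables together cover exactly {1, 2, 3, 4, 5, 6, 7, 8} — 8 values for 8 variables — and 1 appears only in Nate's list, so Nate = 1.
The 7 still-open variables draw from only 7 values {2, 3, 4, 5, 6, 7, 8}, so each is used; only Liam can be 3, hence Liam = 3.
The 6 still-open variables together cover exactly {2, 4, 5, 6, 7, 8} — 6 values for 6 variables — and 4 appears only in Bob's list, so Bob = 4.
Among the 5 still-open variables, 6 fits only Frank (and all 5 values in {2, 5, 6, 7, 8} must be used), so Frank = 6.

6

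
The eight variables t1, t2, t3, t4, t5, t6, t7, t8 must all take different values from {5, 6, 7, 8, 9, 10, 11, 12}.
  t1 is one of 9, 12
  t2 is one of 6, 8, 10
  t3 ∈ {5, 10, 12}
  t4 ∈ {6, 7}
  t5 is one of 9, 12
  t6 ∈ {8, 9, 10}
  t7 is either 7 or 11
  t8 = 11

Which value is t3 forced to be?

t8's domain is down to {11}, so t8 = 11. Remove 11 from t7.
t7 has just one choice, so t7 = 7. So t4 can't be 7.
t4 must be 6 (only option left). Remove 6 from t2.
The 5 still-open variables together cover exactly {5, 8, 9, 10, 12} — 5 values for 5 variables — and 5 appears only in t3's list, so t3 = 5.

5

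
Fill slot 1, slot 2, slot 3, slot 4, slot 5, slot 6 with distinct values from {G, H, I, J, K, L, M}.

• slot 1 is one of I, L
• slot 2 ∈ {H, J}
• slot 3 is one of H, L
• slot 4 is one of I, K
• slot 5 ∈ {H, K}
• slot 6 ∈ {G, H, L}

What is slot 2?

Among the 6 variables, G fits only slot 6 (and all 6 values in {G, H, I, J, K, L} must be used), so slot 6 = G.
Among the 5 still-open variables, J fits only slot 2 (and all 5 values in {H, I, J, K, L} must be used), so slot 2 = J.

J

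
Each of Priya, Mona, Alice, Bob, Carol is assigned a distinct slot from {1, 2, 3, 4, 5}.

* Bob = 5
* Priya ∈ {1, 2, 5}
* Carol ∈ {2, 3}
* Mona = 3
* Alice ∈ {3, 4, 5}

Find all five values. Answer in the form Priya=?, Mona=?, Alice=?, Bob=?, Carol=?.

Mona must be 3 (only option left). Strike 3 from Alice, Carol.
That leaves Bob = 5. Remove 5 from Priya, Alice.
Carol must be 2 (only option left). So Priya can't be 2.
Priya must be 1 (only option left).
That leaves Alice = 4.

Priya=1, Mona=3, Alice=4, Bob=5, Carol=2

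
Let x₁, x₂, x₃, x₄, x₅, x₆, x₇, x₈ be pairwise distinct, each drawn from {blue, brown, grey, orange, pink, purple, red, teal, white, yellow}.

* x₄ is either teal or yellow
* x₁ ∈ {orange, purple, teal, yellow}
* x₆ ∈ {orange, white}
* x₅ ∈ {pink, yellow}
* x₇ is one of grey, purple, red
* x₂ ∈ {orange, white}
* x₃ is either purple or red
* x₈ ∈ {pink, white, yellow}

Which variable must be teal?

The 8 variables draw from only 8 values {grey, orange, pink, purple, red, teal, white, yellow}, so each is used; only x₇ can be grey, hence x₇ = grey.
Among the 7 still-open variables, red fits only x₃ (and all 7 values in {orange, pink, purple, red, teal, white, yellow} must be used), so x₃ = red.
Among the 6 still-open variables, purple fits only x₁ (and all 6 values in {orange, pink, purple, teal, white, yellow} must be used), so x₁ = purple.
Among the 5 still-open variables, teal fits only x₄ (and all 5 values in {orange, pink, teal, white, yellow} must be used), so x₄ = teal.

x₄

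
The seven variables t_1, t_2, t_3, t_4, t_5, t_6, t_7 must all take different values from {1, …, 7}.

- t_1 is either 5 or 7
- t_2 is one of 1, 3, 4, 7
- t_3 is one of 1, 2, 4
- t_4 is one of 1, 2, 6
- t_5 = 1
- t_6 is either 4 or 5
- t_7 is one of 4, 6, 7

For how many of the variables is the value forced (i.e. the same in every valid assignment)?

2

t_5's domain is down to {1}, so t_5 = 1. Strike 1 from t_2, t_3, t_4.
The 6 still-open variables together cover exactly {2, 3, 4, 5, 6, 7} — 6 values for 6 variables — and 3 appears only in t_2's list, so t_2 = 3.
Determined: t_2=3, t_5=1. The other variables each still have more than one consistent value. That makes 2.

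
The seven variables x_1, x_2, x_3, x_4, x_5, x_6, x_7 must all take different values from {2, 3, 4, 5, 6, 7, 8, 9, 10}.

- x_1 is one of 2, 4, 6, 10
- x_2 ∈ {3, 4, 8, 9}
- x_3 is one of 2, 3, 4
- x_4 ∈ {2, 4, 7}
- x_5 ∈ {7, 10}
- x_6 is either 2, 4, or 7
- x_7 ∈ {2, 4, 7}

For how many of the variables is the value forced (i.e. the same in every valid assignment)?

3

The 3 variables x_4, x_6, x_7 are confined to {2, 4, 7}, which locks those values in; drop them from x_1, x_2, x_3, x_5.
x_3's domain is down to {3}, so x_3 = 3. Strike 3 from x_2.
x_5 has just one choice, so x_5 = 10. Eliminate 10 elsewhere: x_1.
x_1's domain is down to {6}, so x_1 = 6.
Determined: x_1=6, x_3=3, x_5=10. The other variables each still have more than one consistent value. That makes 3.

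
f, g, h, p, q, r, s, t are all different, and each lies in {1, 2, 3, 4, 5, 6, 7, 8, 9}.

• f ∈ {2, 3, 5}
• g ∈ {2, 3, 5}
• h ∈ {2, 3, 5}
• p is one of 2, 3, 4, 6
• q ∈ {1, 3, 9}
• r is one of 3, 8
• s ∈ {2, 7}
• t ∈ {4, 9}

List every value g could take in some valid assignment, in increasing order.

2, 3, 5

The 3 variables f, g, h are confined to {2, 3, 5}, which locks those values in; drop them from p, q, r, s.
That leaves r = 8.
s must be 7 (only option left).
No further eliminations apply; g can still be any of 2, 3, 5.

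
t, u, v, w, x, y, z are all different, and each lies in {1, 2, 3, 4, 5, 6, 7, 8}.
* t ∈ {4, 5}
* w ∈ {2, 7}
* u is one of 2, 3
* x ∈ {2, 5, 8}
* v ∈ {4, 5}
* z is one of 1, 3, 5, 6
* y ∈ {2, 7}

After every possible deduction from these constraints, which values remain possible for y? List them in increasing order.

2, 7

The 2 variables t and v are confined to {4, 5}, which locks those values in; drop them from x, z.
w and y between them cover only {2, 7} — a naked pair. Remove those values from u, x.
u's domain is down to {3}, so u = 3. So z can't be 3.
x must be 8 (only option left).
No further eliminations apply; y can still be any of 2, 7.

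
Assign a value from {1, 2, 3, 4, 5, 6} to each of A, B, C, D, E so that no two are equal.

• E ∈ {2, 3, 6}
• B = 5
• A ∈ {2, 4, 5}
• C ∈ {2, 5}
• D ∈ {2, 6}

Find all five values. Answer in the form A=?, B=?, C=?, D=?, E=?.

A=4, B=5, C=2, D=6, E=3

B has just one choice, so B = 5. Remove 5 from A, C.
C has just one choice, so C = 2. Remove 2 from A, D, E.
D has just one choice, so D = 6. Eliminate 6 elsewhere: E.
E must be 3 (only option left).
A's domain is down to {4}, so A = 4.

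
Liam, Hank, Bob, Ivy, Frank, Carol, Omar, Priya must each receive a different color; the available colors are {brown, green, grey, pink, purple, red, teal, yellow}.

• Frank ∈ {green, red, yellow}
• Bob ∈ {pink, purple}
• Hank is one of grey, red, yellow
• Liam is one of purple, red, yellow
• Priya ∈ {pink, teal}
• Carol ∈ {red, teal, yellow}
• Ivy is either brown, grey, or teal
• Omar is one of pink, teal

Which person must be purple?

The 8 variables together cover exactly {brown, green, grey, pink, purple, red, teal, yellow} — 8 values for 8 variables — and brown appears only in Ivy's list, so Ivy = brown.
Among the 7 still-open variables, green fits only Frank (and all 7 values in {green, grey, pink, purple, red, teal, yellow} must be used), so Frank = green.
The 6 still-open variables draw from only 6 values {grey, pink, purple, red, teal, yellow}, so each is used; only Hank can be grey, hence Hank = grey.
Omar and Priya between them cover only {pink, teal} — a naked pair. Remove those values from Bob, Carol.
So purple goes to Bob.

Bob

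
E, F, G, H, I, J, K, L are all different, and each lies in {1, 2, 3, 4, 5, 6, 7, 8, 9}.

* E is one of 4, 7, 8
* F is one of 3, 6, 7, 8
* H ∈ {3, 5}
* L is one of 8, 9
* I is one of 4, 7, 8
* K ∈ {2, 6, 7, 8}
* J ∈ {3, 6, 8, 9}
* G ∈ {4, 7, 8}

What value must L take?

Among the 8 variables, 2 fits only K (and all 8 values in {2, 3, 4, 5, 6, 7, 8, 9} must be used), so K = 2.
Among the 7 still-open variables, 5 fits only H (and all 7 values in {3, 4, 5, 6, 7, 8, 9} must be used), so H = 5.
The 3 variables E, G, I are confined to {4, 7, 8}, which locks those values in; drop them from F, J, L.
So L = 9.

9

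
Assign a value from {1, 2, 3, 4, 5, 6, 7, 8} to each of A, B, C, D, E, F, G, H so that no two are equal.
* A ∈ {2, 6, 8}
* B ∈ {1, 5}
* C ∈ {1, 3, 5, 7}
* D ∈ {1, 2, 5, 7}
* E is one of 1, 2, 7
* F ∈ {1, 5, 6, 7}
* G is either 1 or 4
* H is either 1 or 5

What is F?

6

The 8 variables together cover exactly {1, 2, 3, 4, 5, 6, 7, 8} — 8 values for 8 variables — and 3 appears only in C's list, so C = 3.
The 7 still-open variables draw from only 7 values {1, 2, 4, 5, 6, 7, 8}, so each is used; only G can be 4, hence G = 4.
The 6 still-open variables draw from only 6 values {1, 2, 5, 6, 7, 8}, so each is used; only A can be 8, hence A = 8.
The 5 still-open variables draw from only 5 values {1, 2, 5, 6, 7}, so each is used; only F can be 6, hence F = 6.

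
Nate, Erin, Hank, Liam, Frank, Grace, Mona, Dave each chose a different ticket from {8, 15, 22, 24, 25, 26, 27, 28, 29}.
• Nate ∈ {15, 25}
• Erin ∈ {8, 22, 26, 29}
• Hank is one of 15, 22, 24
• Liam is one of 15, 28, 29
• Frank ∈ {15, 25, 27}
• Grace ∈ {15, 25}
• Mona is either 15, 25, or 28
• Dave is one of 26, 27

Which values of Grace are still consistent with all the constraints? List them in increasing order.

15, 25

Nate and Grace between them cover only {15, 25} — a naked pair. Remove those values from Hank, Liam, Frank, Mona.
That leaves Frank = 27. Strike 27 from Dave.
That leaves Mona = 28. So Liam can't be 28.
Dave's domain is down to {26}, so Dave = 26. Remove 26 from Erin.
Liam has just one choice, so Liam = 29. Strike 29 from Erin.
No further eliminations apply; Grace can still be any of 15, 25.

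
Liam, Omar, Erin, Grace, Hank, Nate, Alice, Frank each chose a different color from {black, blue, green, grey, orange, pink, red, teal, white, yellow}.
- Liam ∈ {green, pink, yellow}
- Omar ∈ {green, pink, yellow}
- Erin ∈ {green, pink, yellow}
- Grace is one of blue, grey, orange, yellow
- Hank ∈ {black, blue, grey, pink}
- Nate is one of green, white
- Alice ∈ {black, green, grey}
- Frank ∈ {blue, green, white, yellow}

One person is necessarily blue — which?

The 8 variables draw from only 8 values {black, blue, green, grey, orange, pink, white, yellow}, so each is used; only Grace can be orange, hence Grace = orange.
The 3 variables Liam, Omar, Erin are confined to {green, pink, yellow}, which locks those values in; drop them from Hank, Nate, Alice, Frank.
Nate must be white (only option left). Eliminate white elsewhere: Frank.
So blue goes to Frank.

Frank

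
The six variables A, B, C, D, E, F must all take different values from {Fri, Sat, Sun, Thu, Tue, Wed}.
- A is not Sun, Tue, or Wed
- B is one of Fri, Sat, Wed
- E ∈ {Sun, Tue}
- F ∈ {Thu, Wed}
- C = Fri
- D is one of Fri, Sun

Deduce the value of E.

Tue

C's domain is down to {Fri}, so C = Fri. Eliminate Fri elsewhere: A, B, D.
D's domain is down to {Sun}, so D = Sun. So E can't be Sun.
So E = Tue.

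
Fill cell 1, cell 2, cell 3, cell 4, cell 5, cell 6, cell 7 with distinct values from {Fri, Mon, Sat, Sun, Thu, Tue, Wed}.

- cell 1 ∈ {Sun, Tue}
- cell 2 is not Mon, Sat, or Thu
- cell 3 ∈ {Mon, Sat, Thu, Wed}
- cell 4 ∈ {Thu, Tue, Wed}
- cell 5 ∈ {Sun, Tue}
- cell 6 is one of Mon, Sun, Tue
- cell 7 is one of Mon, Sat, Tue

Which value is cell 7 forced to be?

Sat

The 7 variables draw from only 7 values {Fri, Mon, Sat, Sun, Thu, Tue, Wed}, so each is used; only cell 2 can be Fri, hence cell 2 = Fri.
cell 1 and cell 5 share exactly the 2 values {Sun, Tue}; by pigeonhole those values go to them, so strike Sun, Tue from cell 4, cell 6, cell 7.
That leaves cell 6 = Mon. Eliminate Mon elsewhere: cell 3, cell 7.
So cell 7 = Sat.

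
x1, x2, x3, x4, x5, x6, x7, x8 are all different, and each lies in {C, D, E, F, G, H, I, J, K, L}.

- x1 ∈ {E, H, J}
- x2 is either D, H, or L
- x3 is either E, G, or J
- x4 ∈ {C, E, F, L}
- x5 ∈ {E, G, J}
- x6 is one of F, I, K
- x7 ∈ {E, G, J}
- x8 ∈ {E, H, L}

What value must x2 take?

D

x3, x5, x7 between them cover only {E, G, J} — a naked triple. Remove those values from x1, x4, x8.
x1 must be H (only option left). Strike H from x2, x8.
That leaves x8 = L. Remove L from x2, x4.
So x2 = D.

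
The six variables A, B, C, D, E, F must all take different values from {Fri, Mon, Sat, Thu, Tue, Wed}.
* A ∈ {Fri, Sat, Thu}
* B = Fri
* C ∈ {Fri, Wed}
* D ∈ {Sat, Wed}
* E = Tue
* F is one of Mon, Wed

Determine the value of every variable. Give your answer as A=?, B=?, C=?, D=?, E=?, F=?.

B must be Fri (only option left). Strike Fri from A, C.
C has just one choice, so C = Wed. Eliminate Wed elsewhere: D, F.
That leaves D = Sat. So A can't be Sat.
E's domain is down to {Tue}, so E = Tue.
F must be Mon (only option left).
A's domain is down to {Thu}, so A = Thu.

A=Thu, B=Fri, C=Wed, D=Sat, E=Tue, F=Mon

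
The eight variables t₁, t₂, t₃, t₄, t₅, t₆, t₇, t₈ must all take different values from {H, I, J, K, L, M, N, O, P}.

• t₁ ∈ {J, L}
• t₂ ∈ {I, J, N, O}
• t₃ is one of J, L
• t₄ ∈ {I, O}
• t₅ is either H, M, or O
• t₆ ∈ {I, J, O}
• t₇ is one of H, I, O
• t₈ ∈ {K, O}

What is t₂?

N

Among the 8 variables, K fits only t₈ (and all 8 values in {H, I, J, K, L, M, N, O} must be used), so t₈ = K.
The 7 still-open variables draw from only 7 values {H, I, J, L, M, N, O}, so each is used; only t₅ can be M, hence t₅ = M.
The 6 still-open variables draw from only 6 values {H, I, J, L, N, O}, so each is used; only t₇ can be H, hence t₇ = H.
The 5 still-open variables draw from only 5 values {I, J, L, N, O}, so each is used; only t₂ can be N, hence t₂ = N.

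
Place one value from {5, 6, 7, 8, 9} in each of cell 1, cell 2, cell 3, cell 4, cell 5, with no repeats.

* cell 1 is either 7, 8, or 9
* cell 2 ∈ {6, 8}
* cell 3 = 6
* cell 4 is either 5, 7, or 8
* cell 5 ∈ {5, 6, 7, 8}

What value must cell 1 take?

cell 3 has just one choice, so cell 3 = 6. Remove 6 from cell 2, cell 5.
cell 2 must be 8 (only option left). Remove 8 from cell 1, cell 4, cell 5.
The 3 still-open variables together cover exactly {5, 7, 9} — 3 values for 3 variables — and 9 appears only in cell 1's list, so cell 1 = 9.

9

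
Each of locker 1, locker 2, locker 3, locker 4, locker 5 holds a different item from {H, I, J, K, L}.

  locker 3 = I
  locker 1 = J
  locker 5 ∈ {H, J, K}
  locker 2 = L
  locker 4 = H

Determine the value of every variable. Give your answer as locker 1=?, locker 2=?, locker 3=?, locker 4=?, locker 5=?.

locker 1=J, locker 2=L, locker 3=I, locker 4=H, locker 5=K

locker 1 must be J (only option left). Strike J from locker 5.
locker 2 must be L (only option left).
locker 3 has just one choice, so locker 3 = I.
locker 4 has just one choice, so locker 4 = H. So locker 5 can't be H.
locker 5's domain is down to {K}, so locker 5 = K.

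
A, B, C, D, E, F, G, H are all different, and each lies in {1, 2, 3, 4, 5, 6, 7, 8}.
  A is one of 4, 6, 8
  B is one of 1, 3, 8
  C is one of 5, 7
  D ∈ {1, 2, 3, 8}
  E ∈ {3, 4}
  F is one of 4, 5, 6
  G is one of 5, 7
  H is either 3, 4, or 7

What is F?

The 8 variables draw from only 8 values {1, 2, 3, 4, 5, 6, 7, 8}, so each is used; only D can be 2, hence D = 2.
The 7 still-open variables draw from only 7 values {1, 3, 4, 5, 6, 7, 8}, so each is used; only B can be 1, hence B = 1.
Among the 6 still-open variables, 8 fits only A (and all 6 values in {3, 4, 5, 6, 7, 8} must be used), so A = 8.
The 5 still-open variables together cover exactly {3, 4, 5, 6, 7} — 5 values for 5 variables — and 6 appears only in F's list, so F = 6.

6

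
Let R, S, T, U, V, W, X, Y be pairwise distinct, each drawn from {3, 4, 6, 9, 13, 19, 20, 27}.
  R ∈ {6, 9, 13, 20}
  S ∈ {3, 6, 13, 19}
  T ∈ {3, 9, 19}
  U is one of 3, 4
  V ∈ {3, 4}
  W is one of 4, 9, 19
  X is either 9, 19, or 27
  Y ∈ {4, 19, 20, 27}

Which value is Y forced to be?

The 2 variables U and V are confined to {3, 4}, which locks those values in; drop them from S, T, W, Y.
T and W share exactly the 2 values {9, 19}; by pigeonhole those values go to them, so strike 9, 19 from R, S, X, Y.
That leaves X = 27. Eliminate 27 elsewhere: Y.
So Y = 20.

20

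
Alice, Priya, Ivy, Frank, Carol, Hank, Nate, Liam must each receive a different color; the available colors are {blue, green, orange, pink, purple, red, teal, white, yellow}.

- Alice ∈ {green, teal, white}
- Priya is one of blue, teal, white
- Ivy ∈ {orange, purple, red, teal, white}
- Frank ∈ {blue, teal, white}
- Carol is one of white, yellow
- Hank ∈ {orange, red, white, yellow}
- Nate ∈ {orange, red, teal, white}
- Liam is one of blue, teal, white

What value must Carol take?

Among the 8 variables, green fits only Alice (and all 8 values in {blue, green, orange, purple, red, teal, white, yellow} must be used), so Alice = green.
Among the 7 still-open variables, purple fits only Ivy (and all 7 values in {blue, orange, purple, red, teal, white, yellow} must be used), so Ivy = purple.
Priya, Frank, Liam share exactly the 3 values {blue, teal, white}; by pigeonhole those values go to them, so strike blue, teal, white from Carol, Hank, Nate.
So Carol = yellow.

yellow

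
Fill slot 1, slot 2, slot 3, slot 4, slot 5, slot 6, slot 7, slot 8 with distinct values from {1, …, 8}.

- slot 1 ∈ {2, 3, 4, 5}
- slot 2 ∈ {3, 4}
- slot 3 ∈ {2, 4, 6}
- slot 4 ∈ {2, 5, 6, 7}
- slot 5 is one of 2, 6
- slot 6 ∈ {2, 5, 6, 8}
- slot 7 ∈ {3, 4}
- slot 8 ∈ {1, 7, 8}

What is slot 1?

5

The 8 variables together cover exactly {1, 2, 3, 4, 5, 6, 7, 8} — 8 values for 8 variables — and 1 appears only in slot 8's list, so slot 8 = 1.
The 7 still-open variables draw from only 7 values {2, 3, 4, 5, 6, 7, 8}, so each is used; only slot 4 can be 7, hence slot 4 = 7.
The 6 still-open variables draw from only 6 values {2, 3, 4, 5, 6, 8}, so each is used; only slot 6 can be 8, hence slot 6 = 8.
The 5 still-open variables draw from only 5 values {2, 3, 4, 5, 6}, so each is used; only slot 1 can be 5, hence slot 1 = 5.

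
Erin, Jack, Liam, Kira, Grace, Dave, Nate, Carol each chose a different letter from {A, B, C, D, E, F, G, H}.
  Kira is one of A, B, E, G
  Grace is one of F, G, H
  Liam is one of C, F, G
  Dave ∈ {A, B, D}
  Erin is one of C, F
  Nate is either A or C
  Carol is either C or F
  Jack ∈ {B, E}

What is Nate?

Among the 8 variables, D fits only Dave (and all 8 values in {A, B, C, D, E, F, G, H} must be used), so Dave = D.
The 7 still-open variables draw from only 7 values {A, B, C, E, F, G, H}, so each is used; only Grace can be H, hence Grace = H.
The 2 variables Erin and Carol are confined to {C, F}, which locks those values in; drop them from Liam, Nate.
So Nate = A.

A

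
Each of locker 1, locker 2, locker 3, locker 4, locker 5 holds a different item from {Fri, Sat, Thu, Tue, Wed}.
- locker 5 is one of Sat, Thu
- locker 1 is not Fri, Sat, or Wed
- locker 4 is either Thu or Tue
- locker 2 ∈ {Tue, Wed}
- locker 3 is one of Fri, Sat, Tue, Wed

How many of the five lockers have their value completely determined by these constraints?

The 5 variables together cover exactly {Fri, Sat, Thu, Tue, Wed} — 5 values for 5 variables — and Fri appears only in locker 3's list, so locker 3 = Fri.
The 4 still-open variables draw from only 4 values {Sat, Thu, Tue, Wed}, so each is used; only locker 5 can be Sat, hence locker 5 = Sat.
The 3 still-open variables together cover exactly {Thu, Tue, Wed} — 3 values for 3 variables — and Wed appears only in locker 2's list, so locker 2 = Wed.
Determined: locker 2=Wed, locker 3=Fri, locker 5=Sat. The other lockers each still have more than one consistent value. That makes 3.

3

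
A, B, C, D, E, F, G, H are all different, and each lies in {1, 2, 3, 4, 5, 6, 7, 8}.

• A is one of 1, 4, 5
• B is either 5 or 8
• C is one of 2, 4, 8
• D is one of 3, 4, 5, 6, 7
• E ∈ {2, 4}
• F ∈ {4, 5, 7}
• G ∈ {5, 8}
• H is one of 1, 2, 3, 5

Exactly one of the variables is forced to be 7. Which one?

F

The 8 variables draw from only 8 values {1, 2, 3, 4, 5, 6, 7, 8}, so each is used; only D can be 6, hence D = 6.
The 7 still-open variables draw from only 7 values {1, 2, 3, 4, 5, 7, 8}, so each is used; only H can be 3, hence H = 3.
The 6 still-open variables draw from only 6 values {1, 2, 4, 5, 7, 8}, so each is used; only A can be 1, hence A = 1.
The 5 still-open variables together cover exactly {2, 4, 5, 7, 8} — 5 values for 5 variables — and 7 appears only in F's list, so F = 7.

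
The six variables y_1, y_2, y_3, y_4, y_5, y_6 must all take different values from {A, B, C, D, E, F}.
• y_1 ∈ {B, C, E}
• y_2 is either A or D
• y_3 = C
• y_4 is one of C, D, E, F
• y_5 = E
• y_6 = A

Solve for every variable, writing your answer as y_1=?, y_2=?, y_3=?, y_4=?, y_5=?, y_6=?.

y_1=B, y_2=D, y_3=C, y_4=F, y_5=E, y_6=A

y_3 must be C (only option left). Remove C from y_1, y_4.
y_5's domain is down to {E}, so y_5 = E. Remove E from y_1, y_4.
That leaves y_6 = A. Strike A from y_2.
That leaves y_1 = B.
That leaves y_2 = D. So y_4 can't be D.
y_4 must be F (only option left).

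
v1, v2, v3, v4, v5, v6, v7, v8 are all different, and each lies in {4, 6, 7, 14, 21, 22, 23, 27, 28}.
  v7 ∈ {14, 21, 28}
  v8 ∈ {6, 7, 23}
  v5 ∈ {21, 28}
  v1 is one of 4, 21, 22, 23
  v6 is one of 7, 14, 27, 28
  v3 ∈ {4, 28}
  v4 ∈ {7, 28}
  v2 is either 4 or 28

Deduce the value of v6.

27

v2 and v3 share exactly the 2 values {4, 28}; by pigeonhole those values go to them, so strike 4, 28 from v1, v4, v5, v6, v7.
That leaves v4 = 7. So v6, v8 can't be 7.
v5's domain is down to {21}, so v5 = 21. Strike 21 from v1, v7.
v7 must be 14 (only option left). So v6 can't be 14.
So v6 = 27.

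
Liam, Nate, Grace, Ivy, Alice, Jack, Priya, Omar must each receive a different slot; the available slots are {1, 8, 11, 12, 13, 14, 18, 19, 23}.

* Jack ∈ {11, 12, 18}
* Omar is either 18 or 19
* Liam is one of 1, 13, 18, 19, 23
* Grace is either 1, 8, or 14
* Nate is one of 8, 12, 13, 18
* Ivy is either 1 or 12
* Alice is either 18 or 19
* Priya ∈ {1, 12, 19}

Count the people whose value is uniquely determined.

1

Alice and Omar share exactly the 2 values {18, 19}; by pigeonhole those values go to them, so strike 18, 19 from Liam, Nate, Jack, Priya.
Ivy and Priya between them cover only {1, 12} — a naked pair. Remove those values from Liam, Nate, Grace, Jack.
Jack's domain is down to {11}, so Jack = 11.
Determined: Jack=11. The other people each still have more than one consistent value. That makes 1.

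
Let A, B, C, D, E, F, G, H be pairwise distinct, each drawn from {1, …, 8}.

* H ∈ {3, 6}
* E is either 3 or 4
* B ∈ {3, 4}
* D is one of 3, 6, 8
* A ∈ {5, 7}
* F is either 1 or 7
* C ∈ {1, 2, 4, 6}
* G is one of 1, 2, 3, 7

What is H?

6

Among the 8 variables, 5 fits only A (and all 8 values in {1, 2, 3, 4, 5, 6, 7, 8} must be used), so A = 5.
Among the 7 still-open variables, 8 fits only D (and all 7 values in {1, 2, 3, 4, 6, 7, 8} must be used), so D = 8.
B and E share exactly the 2 values {3, 4}; by pigeonhole those values go to them, so strike 3, 4 from C, G, H.
So H = 6.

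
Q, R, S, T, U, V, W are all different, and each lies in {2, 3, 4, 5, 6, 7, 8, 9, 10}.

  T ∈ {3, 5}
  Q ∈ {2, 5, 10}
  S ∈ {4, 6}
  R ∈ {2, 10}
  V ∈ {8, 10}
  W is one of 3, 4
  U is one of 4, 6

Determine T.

5

The 7 variables together cover exactly {2, 3, 4, 5, 6, 8, 10} — 7 values for 7 variables — and 8 appears only in V's list, so V = 8.
S and U share exactly the 2 values {4, 6}; by pigeonhole those values go to them, so strike 4, 6 from W.
W's domain is down to {3}, so W = 3. So T can't be 3.
So T = 5.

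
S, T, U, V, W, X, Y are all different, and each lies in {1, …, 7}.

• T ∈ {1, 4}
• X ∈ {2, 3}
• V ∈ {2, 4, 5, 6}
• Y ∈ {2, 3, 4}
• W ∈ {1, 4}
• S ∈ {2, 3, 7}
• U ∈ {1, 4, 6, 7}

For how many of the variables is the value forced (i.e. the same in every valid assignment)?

The 7 variables together cover exactly {1, 2, 3, 4, 5, 6, 7} — 7 values for 7 variables — and 5 appears only in V's list, so V = 5.
Among the 6 still-open variables, 6 fits only U (and all 6 values in {1, 2, 3, 4, 6, 7} must be used), so U = 6.
The 5 still-open variables draw from only 5 values {1, 2, 3, 4, 7}, so each is used; only S can be 7, hence S = 7.
T and W share exactly the 2 values {1, 4}; by pigeonhole those values go to them, so strike 1, 4 from Y.
Determined: S=7, U=6, V=5. The other variables each still have more than one consistent value. That makes 3.

3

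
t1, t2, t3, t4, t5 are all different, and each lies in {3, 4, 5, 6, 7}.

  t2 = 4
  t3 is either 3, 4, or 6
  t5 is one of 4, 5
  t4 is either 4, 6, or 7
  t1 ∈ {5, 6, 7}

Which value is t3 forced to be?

3

t2 has just one choice, so t2 = 4. So t3, t4, t5 can't be 4.
t5 must be 5 (only option left). Strike 5 from t1.
Among the 3 still-open variables, 3 fits only t3 (and all 3 values in {3, 6, 7} must be used), so t3 = 3.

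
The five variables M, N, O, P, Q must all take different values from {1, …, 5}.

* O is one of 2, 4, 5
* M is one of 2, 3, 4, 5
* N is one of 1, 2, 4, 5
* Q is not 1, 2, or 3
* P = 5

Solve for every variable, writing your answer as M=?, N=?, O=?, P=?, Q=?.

P has just one choice, so P = 5. Eliminate 5 elsewhere: M, N, O, Q.
Q has just one choice, so Q = 4. Eliminate 4 elsewhere: M, N, O.
O must be 2 (only option left). Eliminate 2 elsewhere: M, N.
M must be 3 (only option left).
N has just one choice, so N = 1.

M=3, N=1, O=2, P=5, Q=4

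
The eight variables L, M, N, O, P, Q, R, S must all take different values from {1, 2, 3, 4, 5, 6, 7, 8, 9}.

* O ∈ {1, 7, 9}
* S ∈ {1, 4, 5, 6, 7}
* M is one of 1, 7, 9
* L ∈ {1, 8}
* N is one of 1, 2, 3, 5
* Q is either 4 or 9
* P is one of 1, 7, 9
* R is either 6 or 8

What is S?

5

The 3 variables M, O, P are confined to {1, 7, 9}, which locks those values in; drop them from L, N, Q, S.
That leaves L = 8. Remove 8 from R.
That leaves Q = 4. Remove 4 from S.
That leaves R = 6. So S can't be 6.
So S = 5.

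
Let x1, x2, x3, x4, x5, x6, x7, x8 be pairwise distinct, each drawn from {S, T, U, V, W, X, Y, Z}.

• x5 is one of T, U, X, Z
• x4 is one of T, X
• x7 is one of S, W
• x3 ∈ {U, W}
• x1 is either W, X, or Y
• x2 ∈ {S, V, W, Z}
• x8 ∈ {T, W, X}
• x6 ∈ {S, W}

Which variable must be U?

x3

Among the 8 variables, V fits only x2 (and all 8 values in {S, T, U, V, W, X, Y, Z} must be used), so x2 = V.
The 7 still-open variables draw from only 7 values {S, T, U, W, X, Y, Z}, so each is used; only x1 can be Y, hence x1 = Y.
The 6 still-open variables draw from only 6 values {S, T, U, W, X, Z}, so each is used; only x5 can be Z, hence x5 = Z.
The 5 still-open variables draw from only 5 values {S, T, U, W, X}, so each is used; only x3 can be U, hence x3 = U.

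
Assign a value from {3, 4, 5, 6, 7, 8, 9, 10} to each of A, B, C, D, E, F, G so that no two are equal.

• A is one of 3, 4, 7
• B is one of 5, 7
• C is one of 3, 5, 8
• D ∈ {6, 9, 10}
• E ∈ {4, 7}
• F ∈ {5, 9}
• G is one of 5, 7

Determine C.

B and G share exactly the 2 values {5, 7}; by pigeonhole those values go to them, so strike 5, 7 from A, C, E, F.
E's domain is down to {4}, so E = 4. Eliminate 4 elsewhere: A.
F must be 9 (only option left). So D can't be 9.
That leaves A = 3. Eliminate 3 elsewhere: C.
So C = 8.

8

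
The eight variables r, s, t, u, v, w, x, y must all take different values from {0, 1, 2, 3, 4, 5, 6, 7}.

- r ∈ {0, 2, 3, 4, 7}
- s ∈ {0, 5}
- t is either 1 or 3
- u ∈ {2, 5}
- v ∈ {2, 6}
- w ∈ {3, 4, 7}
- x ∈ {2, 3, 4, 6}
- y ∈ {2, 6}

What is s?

0

The 8 variables draw from only 8 values {0, 1, 2, 3, 4, 5, 6, 7}, so each is used; only t can be 1, hence t = 1.
The 2 variables v and y are confined to {2, 6}, which locks those values in; drop them from r, u, x.
u has just one choice, so u = 5. Eliminate 5 elsewhere: s.
So s = 0.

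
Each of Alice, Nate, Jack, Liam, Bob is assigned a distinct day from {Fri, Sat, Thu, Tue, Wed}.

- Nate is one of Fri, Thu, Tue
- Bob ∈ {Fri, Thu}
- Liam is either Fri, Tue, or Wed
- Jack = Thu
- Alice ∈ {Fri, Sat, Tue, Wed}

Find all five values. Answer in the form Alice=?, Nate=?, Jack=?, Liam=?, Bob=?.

Alice=Sat, Nate=Tue, Jack=Thu, Liam=Wed, Bob=Fri

Jack must be Thu (only option left). Eliminate Thu elsewhere: Nate, Bob.
Bob must be Fri (only option left). Eliminate Fri elsewhere: Alice, Nate, Liam.
Nate has just one choice, so Nate = Tue. Eliminate Tue elsewhere: Alice, Liam.
Liam has just one choice, so Liam = Wed. So Alice can't be Wed.
That leaves Alice = Sat.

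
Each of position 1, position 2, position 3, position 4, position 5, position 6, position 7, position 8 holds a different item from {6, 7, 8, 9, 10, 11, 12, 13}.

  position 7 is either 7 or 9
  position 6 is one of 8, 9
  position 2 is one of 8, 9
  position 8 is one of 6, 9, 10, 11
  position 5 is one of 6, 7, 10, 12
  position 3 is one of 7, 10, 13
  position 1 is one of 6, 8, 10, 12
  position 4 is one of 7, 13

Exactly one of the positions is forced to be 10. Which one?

position 3

Among the 8 variables, 11 fits only position 8 (and all 8 values in {6, 7, 8, 9, 10, 11, 12, 13} must be used), so position 8 = 11.
position 2 and position 6 between them cover only {8, 9} — a naked pair. Remove those values from position 1, position 7.
position 7 must be 7 (only option left). Remove 7 from position 3, position 4, position 5.
position 4 must be 13 (only option left). Remove 13 from position 3.
So 10 goes to position 3.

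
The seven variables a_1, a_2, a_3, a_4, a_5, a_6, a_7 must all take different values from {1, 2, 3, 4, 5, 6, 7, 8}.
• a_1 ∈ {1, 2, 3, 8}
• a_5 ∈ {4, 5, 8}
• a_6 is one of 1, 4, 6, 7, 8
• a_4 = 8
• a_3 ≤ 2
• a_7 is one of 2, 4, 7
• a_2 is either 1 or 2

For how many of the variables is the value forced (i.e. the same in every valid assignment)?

2

a_4's domain is down to {8}, so a_4 = 8. Remove 8 from a_1, a_5, a_6.
a_2 and a_3 share exactly the 2 values {1, 2}; by pigeonhole those values go to them, so strike 1, 2 from a_1, a_6, a_7.
That leaves a_1 = 3.
Determined: a_1=3, a_4=8. The other variables each still have more than one consistent value. That makes 2.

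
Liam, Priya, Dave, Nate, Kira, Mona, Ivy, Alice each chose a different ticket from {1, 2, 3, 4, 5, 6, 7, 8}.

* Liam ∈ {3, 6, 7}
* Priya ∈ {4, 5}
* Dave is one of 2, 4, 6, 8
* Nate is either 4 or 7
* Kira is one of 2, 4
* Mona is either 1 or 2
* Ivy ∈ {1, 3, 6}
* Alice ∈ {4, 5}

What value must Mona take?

The 8 variables draw from only 8 values {1, 2, 3, 4, 5, 6, 7, 8}, so each is used; only Dave can be 8, hence Dave = 8.
Priya and Alice share exactly the 2 values {4, 5}; by pigeonhole those values go to them, so strike 4, 5 from Nate, Kira.
That leaves Nate = 7. Remove 7 from Liam.
Kira has just one choice, so Kira = 2. Eliminate 2 elsewhere: Mona.
So Mona = 1.

1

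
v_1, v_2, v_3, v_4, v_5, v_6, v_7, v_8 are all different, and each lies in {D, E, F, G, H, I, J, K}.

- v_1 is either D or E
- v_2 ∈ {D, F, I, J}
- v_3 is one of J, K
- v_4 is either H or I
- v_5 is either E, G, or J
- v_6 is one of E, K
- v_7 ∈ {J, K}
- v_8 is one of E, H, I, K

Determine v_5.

G

The 8 variables draw from only 8 values {D, E, F, G, H, I, J, K}, so each is used; only v_2 can be F, hence v_2 = F.
The 7 still-open variables draw from only 7 values {D, E, G, H, I, J, K}, so each is used; only v_1 can be D, hence v_1 = D.
Among the 6 still-open variables, G fits only v_5 (and all 6 values in {E, G, H, I, J, K} must be used), so v_5 = G.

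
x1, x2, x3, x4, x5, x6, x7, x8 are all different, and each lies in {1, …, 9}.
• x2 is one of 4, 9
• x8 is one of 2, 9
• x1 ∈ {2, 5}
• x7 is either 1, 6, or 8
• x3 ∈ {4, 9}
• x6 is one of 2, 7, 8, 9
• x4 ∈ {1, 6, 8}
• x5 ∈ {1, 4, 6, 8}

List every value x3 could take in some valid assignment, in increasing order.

4, 9

Among the 8 variables, 5 fits only x1 (and all 8 values in {1, 2, 4, 5, 6, 7, 8, 9} must be used), so x1 = 5.
The 7 still-open variables together cover exactly {1, 2, 4, 6, 7, 8, 9} — 7 values for 7 variables — and 7 appears only in x6's list, so x6 = 7.
The 6 still-open variables draw from only 6 values {1, 2, 4, 6, 8, 9}, so each is used; only x8 can be 2, hence x8 = 2.
x2 and x3 share exactly the 2 values {4, 9}; by pigeonhole those values go to them, so strike 4, 9 from x5.
No further eliminations apply; x3 can still be any of 4, 9.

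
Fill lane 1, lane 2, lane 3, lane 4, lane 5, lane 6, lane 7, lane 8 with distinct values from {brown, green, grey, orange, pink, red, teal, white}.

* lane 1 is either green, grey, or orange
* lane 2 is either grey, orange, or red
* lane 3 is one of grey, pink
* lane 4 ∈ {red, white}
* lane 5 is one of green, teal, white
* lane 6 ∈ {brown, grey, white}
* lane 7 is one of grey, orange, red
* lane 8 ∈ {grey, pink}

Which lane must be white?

The 8 variables draw from only 8 values {brown, green, grey, orange, pink, red, teal, white}, so each is used; only lane 6 can be brown, hence lane 6 = brown.
Among the 7 still-open variables, teal fits only lane 5 (and all 7 values in {green, grey, orange, pink, red, teal, white} must be used), so lane 5 = teal.
The 6 still-open variables together cover exactly {green, grey, orange, pink, red, white} — 6 values for 6 variables — and green appears only in lane 1's list, so lane 1 = green.
The 5 still-open variables draw from only 5 values {grey, orange, pink, red, white}, so each is used; only lane 4 can be white, hence lane 4 = white.

lane 4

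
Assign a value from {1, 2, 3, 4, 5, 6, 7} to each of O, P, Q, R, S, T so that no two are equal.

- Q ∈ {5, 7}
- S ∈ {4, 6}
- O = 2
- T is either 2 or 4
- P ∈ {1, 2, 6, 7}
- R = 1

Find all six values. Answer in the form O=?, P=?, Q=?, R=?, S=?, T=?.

O=2, P=7, Q=5, R=1, S=6, T=4

O must be 2 (only option left). Remove 2 from P, T.
R must be 1 (only option left). So P can't be 1.
T must be 4 (only option left). Eliminate 4 elsewhere: S.
That leaves S = 6. Remove 6 from P.
P has just one choice, so P = 7. Eliminate 7 elsewhere: Q.
That leaves Q = 5.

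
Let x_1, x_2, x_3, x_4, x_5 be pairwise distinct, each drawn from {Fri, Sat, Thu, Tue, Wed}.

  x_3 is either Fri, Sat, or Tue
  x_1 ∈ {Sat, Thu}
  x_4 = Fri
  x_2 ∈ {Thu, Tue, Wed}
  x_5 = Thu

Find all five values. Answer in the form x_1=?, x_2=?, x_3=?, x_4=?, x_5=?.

x_4's domain is down to {Fri}, so x_4 = Fri. Strike Fri from x_3.
x_5 has just one choice, so x_5 = Thu. Remove Thu from x_1, x_2.
That leaves x_1 = Sat. Remove Sat from x_3.
x_3's domain is down to {Tue}, so x_3 = Tue. So x_2 can't be Tue.
x_2 has just one choice, so x_2 = Wed.

x_1=Sat, x_2=Wed, x_3=Tue, x_4=Fri, x_5=Thu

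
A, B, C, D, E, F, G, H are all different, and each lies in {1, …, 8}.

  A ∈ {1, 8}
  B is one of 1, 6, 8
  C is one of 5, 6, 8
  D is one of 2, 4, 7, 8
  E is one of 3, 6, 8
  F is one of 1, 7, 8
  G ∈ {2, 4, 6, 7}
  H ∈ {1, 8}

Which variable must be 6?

Among the 8 variables, 3 fits only E (and all 8 values in {1, 2, 3, 4, 5, 6, 7, 8} must be used), so E = 3.
Among the 7 still-open variables, 5 fits only C (and all 7 values in {1, 2, 4, 5, 6, 7, 8} must be used), so C = 5.
A and H between them cover only {1, 8} — a naked pair. Remove those values from B, D, F.
So 6 goes to B.

B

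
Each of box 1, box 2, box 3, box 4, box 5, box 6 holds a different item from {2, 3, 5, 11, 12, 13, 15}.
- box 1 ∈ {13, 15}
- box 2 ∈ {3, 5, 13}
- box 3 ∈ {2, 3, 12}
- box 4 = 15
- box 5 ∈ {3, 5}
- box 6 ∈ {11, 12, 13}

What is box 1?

box 4's domain is down to {15}, so box 4 = 15. Strike 15 from box 1.
So box 1 = 13.

13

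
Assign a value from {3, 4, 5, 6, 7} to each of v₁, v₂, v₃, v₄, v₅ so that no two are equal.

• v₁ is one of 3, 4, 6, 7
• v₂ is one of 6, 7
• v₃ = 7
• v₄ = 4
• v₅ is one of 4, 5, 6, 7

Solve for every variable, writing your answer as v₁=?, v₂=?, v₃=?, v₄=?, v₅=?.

v₁=3, v₂=6, v₃=7, v₄=4, v₅=5

v₃ has just one choice, so v₃ = 7. Eliminate 7 elsewhere: v₁, v₂, v₅.
v₄ has just one choice, so v₄ = 4. So v₁, v₅ can't be 4.
v₂ must be 6 (only option left). Remove 6 from v₁, v₅.
That leaves v₅ = 5.
v₁ has just one choice, so v₁ = 3.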